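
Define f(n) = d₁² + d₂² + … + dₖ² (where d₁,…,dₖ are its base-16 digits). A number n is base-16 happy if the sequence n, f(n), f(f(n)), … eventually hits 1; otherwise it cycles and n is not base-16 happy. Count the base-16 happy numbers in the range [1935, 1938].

1935: 1935 → 338 → 30 → 197 → 169 → 181 → 146 → 85 → 50 → 13 → 169  — not base-16 happy
1936: 1936 → 130 → 68 → 32 → 4 → 16 → 1  — base-16 happy
1937: 1937 → 131 → 73 → 97 → 37 → 29 → 170 → 200 → 208 → 169 → 181 → 146 → 85 → 50 → 13 → 169  — not base-16 happy
1938: 1938 → 134 → 100 → 52 → 25 → 82 → 29 → 170 → 200 → 208 → 169 → 181 → 146 → 85 → 50 → 13 → 169  — not base-16 happy
base-16 happy: 1936

1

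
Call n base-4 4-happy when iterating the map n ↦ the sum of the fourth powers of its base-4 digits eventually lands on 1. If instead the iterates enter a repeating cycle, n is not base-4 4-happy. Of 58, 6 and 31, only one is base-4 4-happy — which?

58: 58 → 113 → 83 → 83  — repeats 83 (not base-4 4-happy)
6: 6 → 17 → 2 → 16 → 1  — reaches 1 (base-4 4-happy)
31: 31 → 163 → 113 → 83 → 83  — repeats 83 (not base-4 4-happy)

6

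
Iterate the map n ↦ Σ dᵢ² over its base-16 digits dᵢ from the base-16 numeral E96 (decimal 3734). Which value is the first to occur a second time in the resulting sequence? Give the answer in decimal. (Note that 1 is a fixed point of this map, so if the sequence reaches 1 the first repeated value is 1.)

146

3734 = (14,9,6)_16 → 14² + 9² + 6² = 313
313 = (1,3,9)_16 → 1² + 3² + 9² = 91
91 = (5,11)_16 → 5² + 11² = 146
146 = (9,2)_16 → 9² + 2² = 85
85 = (5,5)_16 → 5² + 5² = 50
50 = (3,2)_16 → 3² + 2² = 13
13 = (13)_16 → 13² = 169
169 = (10,9)_16 → 10² + 9² = 181
181 = (11,5)_16 → 11² + 5² = 146  — 146 already appeared earlier.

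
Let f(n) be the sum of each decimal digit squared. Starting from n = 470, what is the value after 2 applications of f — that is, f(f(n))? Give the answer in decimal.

61

470 → 4² + 7² + 0² = 16 + 49 + 0 = 65
65 → 6² + 5² = 36 + 25 = 61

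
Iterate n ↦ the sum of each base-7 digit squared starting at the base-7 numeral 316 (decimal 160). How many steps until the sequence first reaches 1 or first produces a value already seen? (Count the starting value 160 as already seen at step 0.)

4

160 = (3,1,6)_7 → 3² + 1² + 6² = 9 + 1 + 36 = 46
46 = (6,4)_7 → 6² + 4² = 36 + 16 = 52
52 = (1,0,3)_7 → 1² + 0² + 3² = 1 + 0 + 9 = 10
10 = (1,3)_7 → 1² + 3² = 1 + 9 = 10  — 10 repeats.
That took 4 steps.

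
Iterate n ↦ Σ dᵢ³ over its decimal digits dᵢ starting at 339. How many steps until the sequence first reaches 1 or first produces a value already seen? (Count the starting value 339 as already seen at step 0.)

339 → 3³ + 3³ + 9³ = 27 + 27 + 729 = 783
783 → 7³ + 8³ + 3³ = 343 + 512 + 27 = 882
882 → 8³ + 8³ + 2³ = 512 + 512 + 8 = 1032
1032 → 1³ + 0³ + 3³ + 2³ = 1 + 0 + 27 + 8 = 36
36 → 3³ + 6³ = 27 + 216 = 243
243 → 2³ + 4³ + 3³ = 8 + 64 + 27 = 99
99 → 9³ + 9³ = 729 + 729 = 1458
1458 → 1³ + 4³ + 5³ + 8³ = 1 + 64 + 125 + 512 = 702
702 → 7³ + 0³ + 2³ = 343 + 0 + 8 = 351
351 → 3³ + 5³ + 1³ = 27 + 125 + 1 = 153
153 → 1³ + 5³ + 3³ = 1 + 125 + 27 = 153  — 153 repeats.
That took 11 steps.

11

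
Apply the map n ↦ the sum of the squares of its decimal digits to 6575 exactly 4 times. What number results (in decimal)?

25

6575 → 6² + 5² + 7² + 5² = 135
135 → 1² + 3² + 5² = 35
35 → 3² + 5² = 34
34 → 3² + 4² = 25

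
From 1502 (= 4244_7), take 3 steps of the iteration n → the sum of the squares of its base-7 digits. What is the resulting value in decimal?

10

1502 = (4,2,4,4)_7 → 4² + 2² + 4² + 4² = 52
52 = (1,0,3)_7 → 1² + 0² + 3² = 10
10 = (1,3)_7 → 1² + 3² = 10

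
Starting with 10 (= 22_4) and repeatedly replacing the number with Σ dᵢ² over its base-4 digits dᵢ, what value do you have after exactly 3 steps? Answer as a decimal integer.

1

10 = (2,2)_4 → 2² + 2² = 8
8 = (2,0)_4 → 2² + 0² = 4
4 = (1,0)_4 → 1² + 0² = 1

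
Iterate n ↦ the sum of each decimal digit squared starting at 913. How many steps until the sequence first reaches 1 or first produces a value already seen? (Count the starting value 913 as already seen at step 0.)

5

913 → 9² + 1² + 3² = 91
91 → 9² + 1² = 82
82 → 8² + 2² = 68
68 → 6² + 8² = 100
100 → 1² + 0² + 0² = 1  — reached 1.
That took 5 steps.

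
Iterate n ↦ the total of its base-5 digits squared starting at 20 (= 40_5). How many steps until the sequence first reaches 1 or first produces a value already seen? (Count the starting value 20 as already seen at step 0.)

20 = (4,0)_5 → 4² + 0² = 16 + 0 = 16
16 = (3,1)_5 → 3² + 1² = 9 + 1 = 10
10 = (2,0)_5 → 2² + 0² = 4 + 0 = 4
4 = (4)_5 → 4² = 16  — 16 repeats.
That took 4 steps.

4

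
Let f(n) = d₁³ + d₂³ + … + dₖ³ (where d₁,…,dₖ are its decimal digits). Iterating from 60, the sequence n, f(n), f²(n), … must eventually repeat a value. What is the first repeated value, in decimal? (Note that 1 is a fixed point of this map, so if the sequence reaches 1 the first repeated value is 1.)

153

60 → 6³ + 0³ = 216
216 → 2³ + 1³ + 6³ = 225
225 → 2³ + 2³ + 5³ = 141
141 → 1³ + 4³ + 1³ = 66
66 → 6³ + 6³ = 432
432 → 4³ + 3³ + 2³ = 99
99 → 9³ + 9³ = 1458
1458 → 1³ + 4³ + 5³ + 8³ = 702
702 → 7³ + 0³ + 2³ = 351
351 → 3³ + 5³ + 1³ = 153
153 → 1³ + 5³ + 3³ = 153  — 153 already appeared earlier.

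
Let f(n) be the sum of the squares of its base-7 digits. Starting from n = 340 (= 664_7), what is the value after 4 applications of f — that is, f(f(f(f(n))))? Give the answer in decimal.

340 = (6,6,4)_7 → 6² + 6² + 4² = 36 + 36 + 16 = 88
88 = (1,5,4)_7 → 1² + 5² + 4² = 1 + 25 + 16 = 42
42 = (6,0)_7 → 6² + 0² = 36 + 0 = 36
36 = (5,1)_7 → 5² + 1² = 25 + 1 = 26

26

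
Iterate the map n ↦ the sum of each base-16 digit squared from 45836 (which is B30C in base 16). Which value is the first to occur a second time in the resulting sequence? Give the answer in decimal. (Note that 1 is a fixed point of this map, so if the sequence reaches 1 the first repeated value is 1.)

45836 = (11,3,0,12)_16 → 11² + 3² + 0² + 12² = 121 + 9 + 0 + 144 = 274
274 = (1,1,2)_16 → 1² + 1² + 2² = 1 + 1 + 4 = 6
6 = (6)_16 → 6² = 36
36 = (2,4)_16 → 2² + 4² = 4 + 16 = 20
20 = (1,4)_16 → 1² + 4² = 1 + 16 = 17
17 = (1,1)_16 → 1² + 1² = 1 + 1 = 2
2 = (2)_16 → 2² = 4
4 = (4)_16 → 4² = 16
16 = (1,0)_16 → 1² + 0² = 1 + 0 = 1  — reached the fixed point 1.
1 → 1, so 1 is the first repeated value.

1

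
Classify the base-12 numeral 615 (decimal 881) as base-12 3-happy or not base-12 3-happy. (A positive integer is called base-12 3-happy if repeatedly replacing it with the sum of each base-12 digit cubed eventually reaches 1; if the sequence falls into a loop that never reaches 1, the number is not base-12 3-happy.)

881 = (6,1,5)_12 → 6³ + 1³ + 5³ = 216 + 1 + 125 = 342
342 = (2,4,6)_12 → 2³ + 4³ + 6³ = 8 + 64 + 216 = 288
288 = (2,0,0)_12 → 2³ + 0³ + 0³ = 8 + 0 + 0 = 8
8 = (8)_12 → 8³ = 512
512 = (3,6,8)_12 → 3³ + 6³ + 8³ = 27 + 216 + 512 = 755
755 = (5,2,11)_12 → 5³ + 2³ + 11³ = 125 + 8 + 1331 = 1464
1464 = (10,2,0)_12 → 10³ + 2³ + 0³ = 1000 + 8 + 0 = 1008
1008 = (7,0,0)_12 → 7³ + 0³ + 0³ = 343 + 0 + 0 = 343
343 = (2,4,7)_12 → 2³ + 4³ + 7³ = 8 + 64 + 343 = 415
415 = (2,10,7)_12 → 2³ + 10³ + 7³ = 8 + 1000 + 343 = 1351
1351 = (9,4,7)_12 → 9³ + 4³ + 7³ = 729 + 64 + 343 = 1136
1136 = (7,10,8)_12 → 7³ + 10³ + 8³ = 343 + 1000 + 512 = 1855
1855 = (1,0,10,7)_12 → 1³ + 0³ + 10³ + 7³ = 1 + 0 + 1000 + 343 = 1344
1344 = (9,4,0)_12 → 9³ + 4³ + 0³ = 729 + 64 + 0 = 793
793 = (5,6,1)_12 → 5³ + 6³ + 1³ = 125 + 216 + 1 = 342  — 342 already seen; the sequence cycles without reaching 1.

not base-12 3-happy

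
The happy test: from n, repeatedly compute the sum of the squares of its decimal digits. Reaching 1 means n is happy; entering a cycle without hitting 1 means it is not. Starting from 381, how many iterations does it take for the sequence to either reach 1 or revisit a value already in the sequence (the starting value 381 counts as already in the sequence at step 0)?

12

381 → 3² + 8² + 1² = 74
74 → 7² + 4² = 65
65 → 6² + 5² = 61
61 → 6² + 1² = 37
37 → 3² + 7² = 58
58 → 5² + 8² = 89
89 → 8² + 9² = 145
145 → 1² + 4² + 5² = 42
42 → 4² + 2² = 20
20 → 2² + 0² = 4
4 → 4² = 16
16 → 1² + 6² = 37  — 37 repeats.
That took 12 steps.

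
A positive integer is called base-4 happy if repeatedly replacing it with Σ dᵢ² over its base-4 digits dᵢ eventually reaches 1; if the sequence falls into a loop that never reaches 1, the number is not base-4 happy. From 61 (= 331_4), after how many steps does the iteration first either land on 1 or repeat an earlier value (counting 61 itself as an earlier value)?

61 = (3,3,1)_4 → 3² + 3² + 1² = 9 + 9 + 1 = 19
19 = (1,0,3)_4 → 1² + 0² + 3² = 1 + 0 + 9 = 10
10 = (2,2)_4 → 2² + 2² = 4 + 4 = 8
8 = (2,0)_4 → 2² + 0² = 4 + 0 = 4
4 = (1,0)_4 → 1² + 0² = 1 + 0 = 1  — reached 1.
That took 5 steps.

5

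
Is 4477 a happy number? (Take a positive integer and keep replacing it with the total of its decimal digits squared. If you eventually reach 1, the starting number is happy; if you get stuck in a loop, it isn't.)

happy

4477 → 4² + 4² + 7² + 7² = 16 + 16 + 49 + 49 = 130
130 → 1² + 3² + 0² = 1 + 9 + 0 = 10
10 → 1² + 0² = 1 + 0 = 1  — reached 1.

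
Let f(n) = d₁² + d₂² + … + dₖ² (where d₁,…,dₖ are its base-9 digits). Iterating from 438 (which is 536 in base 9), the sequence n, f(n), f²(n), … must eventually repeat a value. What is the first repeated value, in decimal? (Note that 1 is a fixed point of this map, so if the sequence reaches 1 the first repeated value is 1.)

438 = (5,3,6)_9 → 5² + 3² + 6² = 70
70 = (7,7)_9 → 7² + 7² = 98
98 = (1,1,8)_9 → 1² + 1² + 8² = 66
66 = (7,3)_9 → 7² + 3² = 58
58 = (6,4)_9 → 6² + 4² = 52
52 = (5,7)_9 → 5² + 7² = 74
74 = (8,2)_9 → 8² + 2² = 68
68 = (7,5)_9 → 7² + 5² = 74  — 74 already appeared earlier.

74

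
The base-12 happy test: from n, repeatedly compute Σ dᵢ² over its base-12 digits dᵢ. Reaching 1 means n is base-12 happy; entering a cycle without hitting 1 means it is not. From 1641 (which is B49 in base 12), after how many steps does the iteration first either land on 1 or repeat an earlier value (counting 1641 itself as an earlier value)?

1641 = (11,4,9)_12 → 11² + 4² + 9² = 218
218 = (1,6,2)_12 → 1² + 6² + 2² = 41
41 = (3,5)_12 → 3² + 5² = 34
34 = (2,10)_12 → 2² + 10² = 104
104 = (8,8)_12 → 8² + 8² = 128
128 = (10,8)_12 → 10² + 8² = 164
164 = (1,1,8)_12 → 1² + 1² + 8² = 66
66 = (5,6)_12 → 5² + 6² = 61
61 = (5,1)_12 → 5² + 1² = 26
26 = (2,2)_12 → 2² + 2² = 8
8 = (8)_12 → 8² = 64
64 = (5,4)_12 → 5² + 4² = 41  — 41 repeats.
That took 12 steps.

12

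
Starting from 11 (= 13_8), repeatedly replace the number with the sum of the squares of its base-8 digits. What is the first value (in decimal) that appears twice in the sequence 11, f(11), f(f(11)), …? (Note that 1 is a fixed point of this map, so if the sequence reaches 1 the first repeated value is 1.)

10

11 = (1,3)_8 → 1² + 3² = 10
10 = (1,2)_8 → 1² + 2² = 5
5 = (5)_8 → 5² = 25
25 = (3,1)_8 → 3² + 1² = 10  — 10 already appeared earlier.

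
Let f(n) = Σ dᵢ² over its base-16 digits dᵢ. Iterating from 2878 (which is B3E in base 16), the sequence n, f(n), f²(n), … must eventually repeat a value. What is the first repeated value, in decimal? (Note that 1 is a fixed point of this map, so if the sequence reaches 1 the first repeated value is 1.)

2878 = (11,3,14)_16 → 326
326 = (1,4,6)_16 → 53
53 = (3,5)_16 → 34
34 = (2,2)_16 → 8
8 = (8)_16 → 64
64 = (4,0)_16 → 16
16 = (1,0)_16 → 1  — reached the fixed point 1.
1 → 1, so 1 is the first repeated value.

1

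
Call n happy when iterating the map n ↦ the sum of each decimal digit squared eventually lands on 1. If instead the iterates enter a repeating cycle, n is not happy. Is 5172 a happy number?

5172 → 5² + 1² + 7² + 2² = 25 + 1 + 49 + 4 = 79
79 → 7² + 9² = 49 + 81 = 130
130 → 1² + 3² + 0² = 1 + 9 + 0 = 10
10 → 1² + 0² = 1 + 0 = 1  — reached 1.

happy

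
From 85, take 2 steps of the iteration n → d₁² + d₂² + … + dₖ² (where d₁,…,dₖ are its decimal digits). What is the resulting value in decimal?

145

85 → 89
89 → 145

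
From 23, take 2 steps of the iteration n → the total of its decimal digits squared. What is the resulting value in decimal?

10

23 → 2² + 3² = 4 + 9 = 13
13 → 1² + 3² = 1 + 9 = 10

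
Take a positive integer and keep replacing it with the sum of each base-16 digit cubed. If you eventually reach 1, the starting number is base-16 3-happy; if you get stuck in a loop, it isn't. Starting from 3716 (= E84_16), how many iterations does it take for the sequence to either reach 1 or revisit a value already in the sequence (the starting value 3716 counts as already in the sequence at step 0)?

3716 = (14,8,4)_16 → 14³ + 8³ + 4³ = 2744 + 512 + 64 = 3320
3320 = (12,15,8)_16 → 12³ + 15³ + 8³ = 1728 + 3375 + 512 = 5615
5615 = (1,5,14,15)_16 → 1³ + 5³ + 14³ + 15³ = 1 + 125 + 2744 + 3375 = 6245
6245 = (1,8,6,5)_16 → 1³ + 8³ + 6³ + 5³ = 1 + 512 + 216 + 125 = 854
854 = (3,5,6)_16 → 3³ + 5³ + 6³ = 27 + 125 + 216 = 368
368 = (1,7,0)_16 → 1³ + 7³ + 0³ = 1 + 343 + 0 = 344
344 = (1,5,8)_16 → 1³ + 5³ + 8³ = 1 + 125 + 512 = 638
638 = (2,7,14)_16 → 2³ + 7³ + 14³ = 8 + 343 + 2744 = 3095
3095 = (12,1,7)_16 → 12³ + 1³ + 7³ = 1728 + 1 + 343 = 2072
2072 = (8,1,8)_16 → 8³ + 1³ + 8³ = 512 + 1 + 512 = 1025
1025 = (4,0,1)_16 → 4³ + 0³ + 1³ = 64 + 0 + 1 = 65
65 = (4,1)_16 → 4³ + 1³ = 64 + 1 = 65  — 65 repeats.
That took 12 steps.

12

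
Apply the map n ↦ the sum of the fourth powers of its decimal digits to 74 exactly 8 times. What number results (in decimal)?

6725

74 → 2657
2657 → 4338
4338 → 4514
4514 → 1138
1138 → 4179
4179 → 9219
9219 → 13139
13139 → 6725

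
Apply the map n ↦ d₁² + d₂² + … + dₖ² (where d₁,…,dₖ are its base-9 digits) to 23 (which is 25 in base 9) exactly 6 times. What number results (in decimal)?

23 = (2,5)_9 → 2² + 5² = 29
29 = (3,2)_9 → 3² + 2² = 13
13 = (1,4)_9 → 1² + 4² = 17
17 = (1,8)_9 → 1² + 8² = 65
65 = (7,2)_9 → 7² + 2² = 53
53 = (5,8)_9 → 5² + 8² = 89

89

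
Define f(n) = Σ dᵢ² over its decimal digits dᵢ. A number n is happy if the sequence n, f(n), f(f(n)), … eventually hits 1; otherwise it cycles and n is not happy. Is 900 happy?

not happy

900 → 81
81 → 65
65 → 61
61 → 37
37 → 58
58 → 89
89 → 145
145 → 42
42 → 20
20 → 4
4 → 16
16 → 37  — 37 already seen; the sequence cycles without reaching 1.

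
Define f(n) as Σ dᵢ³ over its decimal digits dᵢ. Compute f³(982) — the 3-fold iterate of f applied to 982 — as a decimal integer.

520

982 → 9³ + 8³ + 2³ = 729 + 512 + 8 = 1249
1249 → 1³ + 2³ + 4³ + 9³ = 1 + 8 + 64 + 729 = 802
802 → 8³ + 0³ + 2³ = 512 + 0 + 8 = 520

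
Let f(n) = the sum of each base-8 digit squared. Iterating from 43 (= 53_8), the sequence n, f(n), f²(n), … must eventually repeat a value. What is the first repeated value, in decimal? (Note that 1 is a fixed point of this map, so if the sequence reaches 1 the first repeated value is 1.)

43 = (5,3)_8 → 5² + 3² = 25 + 9 = 34
34 = (4,2)_8 → 4² + 2² = 16 + 4 = 20
20 = (2,4)_8 → 2² + 4² = 4 + 16 = 20  — 20 already appeared earlier.

20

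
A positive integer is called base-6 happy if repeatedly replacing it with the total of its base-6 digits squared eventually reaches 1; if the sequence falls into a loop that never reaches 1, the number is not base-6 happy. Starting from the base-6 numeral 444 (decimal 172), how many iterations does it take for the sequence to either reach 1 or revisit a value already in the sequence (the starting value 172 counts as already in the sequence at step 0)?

172 = (4,4,4)_6 → 4² + 4² + 4² = 48
48 = (1,2,0)_6 → 1² + 2² + 0² = 5
5 = (5)_6 → 5² = 25
25 = (4,1)_6 → 4² + 1² = 17
17 = (2,5)_6 → 2² + 5² = 29
29 = (4,5)_6 → 4² + 5² = 41
41 = (1,0,5)_6 → 1² + 0² + 5² = 26
26 = (4,2)_6 → 4² + 2² = 20
20 = (3,2)_6 → 3² + 2² = 13
13 = (2,1)_6 → 2² + 1² = 5  — 5 repeats.
That took 10 steps.

10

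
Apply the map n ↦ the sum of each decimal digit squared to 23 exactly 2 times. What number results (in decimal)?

10

23 → 2² + 3² = 13
13 → 1² + 3² = 10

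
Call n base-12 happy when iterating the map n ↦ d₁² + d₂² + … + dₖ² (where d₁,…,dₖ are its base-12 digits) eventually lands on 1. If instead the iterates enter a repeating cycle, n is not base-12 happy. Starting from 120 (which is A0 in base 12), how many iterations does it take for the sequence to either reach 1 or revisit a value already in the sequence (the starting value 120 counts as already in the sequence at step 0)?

120 = (10,0)_12 → 100
100 = (8,4)_12 → 80
80 = (6,8)_12 → 100  — 100 repeats.
That took 3 steps.

3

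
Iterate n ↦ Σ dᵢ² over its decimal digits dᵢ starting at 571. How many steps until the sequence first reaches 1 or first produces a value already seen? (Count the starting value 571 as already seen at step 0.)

13

571 → 5² + 7² + 1² = 25 + 49 + 1 = 75
75 → 7² + 5² = 49 + 25 = 74
74 → 7² + 4² = 49 + 16 = 65
65 → 6² + 5² = 36 + 25 = 61
61 → 6² + 1² = 36 + 1 = 37
37 → 3² + 7² = 9 + 49 = 58
58 → 5² + 8² = 25 + 64 = 89
89 → 8² + 9² = 64 + 81 = 145
145 → 1² + 4² + 5² = 1 + 16 + 25 = 42
42 → 4² + 2² = 16 + 4 = 20
20 → 2² + 0² = 4 + 0 = 4
4 → 4² = 16
16 → 1² + 6² = 1 + 36 = 37  — 37 repeats.
That took 13 steps.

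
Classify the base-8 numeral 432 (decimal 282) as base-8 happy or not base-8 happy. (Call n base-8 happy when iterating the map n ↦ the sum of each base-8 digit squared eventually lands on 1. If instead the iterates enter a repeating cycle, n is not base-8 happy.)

282 = (4,3,2)_8 → 4² + 3² + 2² = 29
29 = (3,5)_8 → 3² + 5² = 34
34 = (4,2)_8 → 4² + 2² = 20
20 = (2,4)_8 → 2² + 4² = 20  — 20 already seen; the sequence cycles without reaching 1.

not base-8 happy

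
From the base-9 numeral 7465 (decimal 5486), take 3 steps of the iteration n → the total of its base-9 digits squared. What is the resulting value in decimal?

68

5486 = (7,4,6,5)_9 → 126
126 = (1,5,0)_9 → 26
26 = (2,8)_9 → 68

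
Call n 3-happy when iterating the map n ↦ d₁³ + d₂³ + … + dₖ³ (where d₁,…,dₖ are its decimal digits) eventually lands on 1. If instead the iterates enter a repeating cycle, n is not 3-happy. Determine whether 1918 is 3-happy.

3-happy

1918 → 1³ + 9³ + 1³ + 8³ = 1 + 729 + 1 + 512 = 1243
1243 → 1³ + 2³ + 4³ + 3³ = 1 + 8 + 64 + 27 = 100
100 → 1³ + 0³ + 0³ = 1 + 0 + 0 = 1  — reached 1.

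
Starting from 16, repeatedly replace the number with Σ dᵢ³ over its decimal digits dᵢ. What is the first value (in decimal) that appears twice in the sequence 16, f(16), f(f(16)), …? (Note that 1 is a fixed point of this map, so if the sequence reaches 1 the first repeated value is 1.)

16 → 1³ + 6³ = 217
217 → 2³ + 1³ + 7³ = 352
352 → 3³ + 5³ + 2³ = 160
160 → 1³ + 6³ + 0³ = 217  — 217 already appeared earlier.

217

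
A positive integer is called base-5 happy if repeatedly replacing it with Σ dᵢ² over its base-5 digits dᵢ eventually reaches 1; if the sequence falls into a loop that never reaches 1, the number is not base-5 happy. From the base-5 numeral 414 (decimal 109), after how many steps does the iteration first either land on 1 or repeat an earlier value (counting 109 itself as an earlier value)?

109 = (4,1,4)_5 → 33
33 = (1,1,3)_5 → 11
11 = (2,1)_5 → 5
5 = (1,0)_5 → 1  — reached 1.
That took 4 steps.

4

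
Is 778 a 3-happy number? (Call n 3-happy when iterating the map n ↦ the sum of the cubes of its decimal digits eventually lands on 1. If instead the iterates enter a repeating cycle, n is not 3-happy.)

3-happy

778 → 7³ + 7³ + 8³ = 343 + 343 + 512 = 1198
1198 → 1³ + 1³ + 9³ + 8³ = 1 + 1 + 729 + 512 = 1243
1243 → 1³ + 2³ + 4³ + 3³ = 1 + 8 + 64 + 27 = 100
100 → 1³ + 0³ + 0³ = 1 + 0 + 0 = 1  — reached 1.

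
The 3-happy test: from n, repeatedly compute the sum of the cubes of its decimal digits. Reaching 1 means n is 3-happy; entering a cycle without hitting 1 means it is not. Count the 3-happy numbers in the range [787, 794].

787: 787 → 1198 → 1243 → 100 → 1  — 3-happy
788: 788 → 1367 → 587 → 980 → 1241 → 74 → 407 → 407  — not 3-happy
789: 789 → 1584 → 702 → 351 → 153 → 153  — not 3-happy
790: 790 → 1072 → 352 → 160 → 217 → 352  — not 3-happy
791: 791 → 1073 → 371 → 371  — not 3-happy
792: 792 → 1080 → 513 → 153 → 153  — not 3-happy
793: 793 → 1099 → 1459 → 919 → 1459  — not 3-happy
794: 794 → 1136 → 245 → 197 → 1073 → 371 → 371  — not 3-happy
3-happy: 787

1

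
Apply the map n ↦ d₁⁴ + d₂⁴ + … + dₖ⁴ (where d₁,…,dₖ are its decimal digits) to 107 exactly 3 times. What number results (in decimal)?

107 → 1⁴ + 0⁴ + 7⁴ = 1 + 0 + 2401 = 2402
2402 → 2⁴ + 4⁴ + 0⁴ + 2⁴ = 16 + 256 + 0 + 16 = 288
288 → 2⁴ + 8⁴ + 8⁴ = 16 + 4096 + 4096 = 8208

8208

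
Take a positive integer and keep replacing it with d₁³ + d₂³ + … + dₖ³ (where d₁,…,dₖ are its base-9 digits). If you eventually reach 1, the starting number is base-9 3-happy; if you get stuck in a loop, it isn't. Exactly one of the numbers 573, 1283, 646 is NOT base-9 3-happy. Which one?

573: 573 → 559 → 729 → 1  — reaches 1 (base-9 3-happy)
1283: 1283 → 685 → 577 → 345 → 99 → 9 → 1  — reaches 1 (base-9 3-happy)
646: 646 → 1198 → 470 → 476 → 980 → 540 → 432 → 152 → 856 → 128 → 134 → 638 → 1198  — repeats 1198 (not base-9 3-happy)

646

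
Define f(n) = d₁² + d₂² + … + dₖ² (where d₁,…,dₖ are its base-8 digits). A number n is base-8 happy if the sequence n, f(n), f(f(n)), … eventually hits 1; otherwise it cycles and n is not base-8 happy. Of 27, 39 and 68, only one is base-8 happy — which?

27: 27 → 18 → 8 → 1  — reaches 1 (base-8 happy)
39: 39 → 65 → 2 → 4 → 16 → 4  — repeats 4 (not base-8 happy)
68: 68 → 17 → 5 → 25 → 10 → 5  — repeats 5 (not base-8 happy)

27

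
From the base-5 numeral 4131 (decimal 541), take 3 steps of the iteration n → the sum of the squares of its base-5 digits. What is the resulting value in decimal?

541 = (4,1,3,1)_5 → 4² + 1² + 3² + 1² = 27
27 = (1,0,2)_5 → 1² + 0² + 2² = 5
5 = (1,0)_5 → 1² + 0² = 1

1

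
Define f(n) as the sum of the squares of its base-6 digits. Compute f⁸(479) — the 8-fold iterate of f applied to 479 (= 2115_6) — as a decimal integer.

29

479 = (2,1,1,5)_6 → 31
31 = (5,1)_6 → 26
26 = (4,2)_6 → 20
20 = (3,2)_6 → 13
13 = (2,1)_6 → 5
5 = (5)_6 → 25
25 = (4,1)_6 → 17
17 = (2,5)_6 → 29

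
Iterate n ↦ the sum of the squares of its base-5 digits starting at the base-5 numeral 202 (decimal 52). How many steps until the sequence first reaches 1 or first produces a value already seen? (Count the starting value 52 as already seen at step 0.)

52 = (2,0,2)_5 → 2² + 0² + 2² = 4 + 0 + 4 = 8
8 = (1,3)_5 → 1² + 3² = 1 + 9 = 10
10 = (2,0)_5 → 2² + 0² = 4 + 0 = 4
4 = (4)_5 → 4² = 16
16 = (3,1)_5 → 3² + 1² = 9 + 1 = 10  — 10 repeats.
That took 5 steps.

5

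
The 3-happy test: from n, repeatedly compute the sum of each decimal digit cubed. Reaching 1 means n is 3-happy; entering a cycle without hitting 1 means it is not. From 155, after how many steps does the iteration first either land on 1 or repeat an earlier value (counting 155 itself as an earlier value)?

155 → 1³ + 5³ + 5³ = 1 + 125 + 125 = 251
251 → 2³ + 5³ + 1³ = 8 + 125 + 1 = 134
134 → 1³ + 3³ + 4³ = 1 + 27 + 64 = 92
92 → 9³ + 2³ = 729 + 8 = 737
737 → 7³ + 3³ + 7³ = 343 + 27 + 343 = 713
713 → 7³ + 1³ + 3³ = 343 + 1 + 27 = 371
371 → 3³ + 7³ + 1³ = 27 + 343 + 1 = 371  — 371 repeats.
That took 7 steps.

7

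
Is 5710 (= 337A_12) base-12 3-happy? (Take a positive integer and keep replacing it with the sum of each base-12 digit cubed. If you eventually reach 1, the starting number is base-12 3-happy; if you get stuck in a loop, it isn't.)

base-12 3-happy

5710 = (3,3,7,10)_12 → 3³ + 3³ + 7³ + 10³ = 1397
1397 = (9,8,5)_12 → 9³ + 8³ + 5³ = 1366
1366 = (9,5,10)_12 → 9³ + 5³ + 10³ = 1854
1854 = (1,0,10,6)_12 → 1³ + 0³ + 10³ + 6³ = 1217
1217 = (8,5,5)_12 → 8³ + 5³ + 5³ = 762
762 = (5,3,6)_12 → 5³ + 3³ + 6³ = 368
368 = (2,6,8)_12 → 2³ + 6³ + 8³ = 736
736 = (5,1,4)_12 → 5³ + 1³ + 4³ = 190
190 = (1,3,10)_12 → 1³ + 3³ + 10³ = 1028
1028 = (7,1,8)_12 → 7³ + 1³ + 8³ = 856
856 = (5,11,4)_12 → 5³ + 11³ + 4³ = 1520
1520 = (10,6,8)_12 → 10³ + 6³ + 8³ = 1728
1728 = (1,0,0,0)_12 → 1³ + 0³ + 0³ + 0³ = 1  — reached 1.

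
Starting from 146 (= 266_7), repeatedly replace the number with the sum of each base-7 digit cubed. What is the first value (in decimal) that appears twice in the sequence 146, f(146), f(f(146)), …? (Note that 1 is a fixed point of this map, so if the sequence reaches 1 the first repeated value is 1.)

146 = (2,6,6)_7 → 2³ + 6³ + 6³ = 8 + 216 + 216 = 440
440 = (1,1,6,6)_7 → 1³ + 1³ + 6³ + 6³ = 1 + 1 + 216 + 216 = 434
434 = (1,1,6,0)_7 → 1³ + 1³ + 6³ + 0³ = 1 + 1 + 216 + 0 = 218
218 = (4,3,1)_7 → 4³ + 3³ + 1³ = 64 + 27 + 1 = 92
92 = (1,6,1)_7 → 1³ + 6³ + 1³ = 1 + 216 + 1 = 218  — 218 already appeared earlier.

218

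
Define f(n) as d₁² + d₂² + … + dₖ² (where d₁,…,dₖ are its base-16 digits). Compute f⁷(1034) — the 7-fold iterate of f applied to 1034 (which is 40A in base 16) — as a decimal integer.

1

1034 = (4,0,10)_16 → 4² + 0² + 10² = 16 + 0 + 100 = 116
116 = (7,4)_16 → 7² + 4² = 49 + 16 = 65
65 = (4,1)_16 → 4² + 1² = 16 + 1 = 17
17 = (1,1)_16 → 1² + 1² = 1 + 1 = 2
2 = (2)_16 → 2² = 4
4 = (4)_16 → 4² = 16
16 = (1,0)_16 → 1² + 0² = 1 + 0 = 1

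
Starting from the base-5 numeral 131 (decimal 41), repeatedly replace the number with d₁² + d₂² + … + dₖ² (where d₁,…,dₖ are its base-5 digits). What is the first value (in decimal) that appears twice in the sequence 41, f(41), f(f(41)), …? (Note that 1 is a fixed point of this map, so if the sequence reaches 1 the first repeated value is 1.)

1

41 = (1,3,1)_5 → 1² + 3² + 1² = 1 + 9 + 1 = 11
11 = (2,1)_5 → 2² + 1² = 4 + 1 = 5
5 = (1,0)_5 → 1² + 0² = 1 + 0 = 1  — reached the fixed point 1.
1 → 1, so 1 is the first repeated value.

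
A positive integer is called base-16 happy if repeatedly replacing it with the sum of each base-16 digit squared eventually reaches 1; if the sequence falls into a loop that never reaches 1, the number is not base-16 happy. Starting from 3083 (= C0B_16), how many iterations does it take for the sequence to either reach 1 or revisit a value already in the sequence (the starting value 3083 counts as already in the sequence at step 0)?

13

3083 = (12,0,11)_16 → 12² + 0² + 11² = 265
265 = (1,0,9)_16 → 1² + 0² + 9² = 82
82 = (5,2)_16 → 5² + 2² = 29
29 = (1,13)_16 → 1² + 13² = 170
170 = (10,10)_16 → 10² + 10² = 200
200 = (12,8)_16 → 12² + 8² = 208
208 = (13,0)_16 → 13² + 0² = 169
169 = (10,9)_16 → 10² + 9² = 181
181 = (11,5)_16 → 11² + 5² = 146
146 = (9,2)_16 → 9² + 2² = 85
85 = (5,5)_16 → 5² + 5² = 50
50 = (3,2)_16 → 3² + 2² = 13
13 = (13)_16 → 13² = 169  — 169 repeats.
That took 13 steps.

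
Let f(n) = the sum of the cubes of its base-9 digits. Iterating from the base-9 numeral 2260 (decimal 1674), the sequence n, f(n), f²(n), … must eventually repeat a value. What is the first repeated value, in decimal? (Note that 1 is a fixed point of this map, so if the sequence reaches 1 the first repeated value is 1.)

1674 = (2,2,6,0)_9 → 2³ + 2³ + 6³ + 0³ = 8 + 8 + 216 + 0 = 232
232 = (2,7,7)_9 → 2³ + 7³ + 7³ = 8 + 343 + 343 = 694
694 = (8,5,1)_9 → 8³ + 5³ + 1³ = 512 + 125 + 1 = 638
638 = (7,7,8)_9 → 7³ + 7³ + 8³ = 343 + 343 + 512 = 1198
1198 = (1,5,7,1)_9 → 1³ + 5³ + 7³ + 1³ = 1 + 125 + 343 + 1 = 470
470 = (5,7,2)_9 → 5³ + 7³ + 2³ = 125 + 343 + 8 = 476
476 = (5,7,8)_9 → 5³ + 7³ + 8³ = 125 + 343 + 512 = 980
980 = (1,3,0,8)_9 → 1³ + 3³ + 0³ + 8³ = 1 + 27 + 0 + 512 = 540
540 = (6,6,0)_9 → 6³ + 6³ + 0³ = 216 + 216 + 0 = 432
432 = (5,3,0)_9 → 5³ + 3³ + 0³ = 125 + 27 + 0 = 152
152 = (1,7,8)_9 → 1³ + 7³ + 8³ = 1 + 343 + 512 = 856
856 = (1,1,5,1)_9 → 1³ + 1³ + 5³ + 1³ = 1 + 1 + 125 + 1 = 128
128 = (1,5,2)_9 → 1³ + 5³ + 2³ = 1 + 125 + 8 = 134
134 = (1,5,8)_9 → 1³ + 5³ + 8³ = 1 + 125 + 512 = 638  — 638 already appeared earlier.

638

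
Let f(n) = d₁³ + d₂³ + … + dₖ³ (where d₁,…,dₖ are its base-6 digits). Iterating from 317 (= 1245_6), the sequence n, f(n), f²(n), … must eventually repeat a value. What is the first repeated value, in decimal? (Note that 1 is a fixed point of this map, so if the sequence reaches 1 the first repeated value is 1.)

73

317 = (1,2,4,5)_6 → 1³ + 2³ + 4³ + 5³ = 198
198 = (5,3,0)_6 → 5³ + 3³ + 0³ = 152
152 = (4,1,2)_6 → 4³ + 1³ + 2³ = 73
73 = (2,0,1)_6 → 2³ + 0³ + 1³ = 9
9 = (1,3)_6 → 1³ + 3³ = 28
28 = (4,4)_6 → 4³ + 4³ = 128
128 = (3,3,2)_6 → 3³ + 3³ + 2³ = 62
62 = (1,4,2)_6 → 1³ + 4³ + 2³ = 73  — 73 already appeared earlier.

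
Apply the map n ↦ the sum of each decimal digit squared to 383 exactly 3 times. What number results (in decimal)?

100

383 → 82
82 → 68
68 → 100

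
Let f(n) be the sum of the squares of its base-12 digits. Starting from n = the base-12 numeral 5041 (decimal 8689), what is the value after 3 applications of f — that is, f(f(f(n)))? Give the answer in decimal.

90

8689 = (5,0,4,1)_12 → 42
42 = (3,6)_12 → 45
45 = (3,9)_12 → 90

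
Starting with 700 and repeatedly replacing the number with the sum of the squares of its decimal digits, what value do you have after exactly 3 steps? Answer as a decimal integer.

700 → 49
49 → 97
97 → 130

130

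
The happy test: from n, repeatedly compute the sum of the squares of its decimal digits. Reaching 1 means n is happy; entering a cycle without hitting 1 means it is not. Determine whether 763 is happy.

763 → 7² + 6² + 3² = 94
94 → 9² + 4² = 97
97 → 9² + 7² = 130
130 → 1² + 3² + 0² = 10
10 → 1² + 0² = 1  — reached 1.

happy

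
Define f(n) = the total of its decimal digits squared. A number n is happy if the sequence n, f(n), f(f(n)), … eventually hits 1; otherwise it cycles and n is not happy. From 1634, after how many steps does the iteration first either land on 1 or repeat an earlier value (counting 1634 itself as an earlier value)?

1634 → 1² + 6² + 3² + 4² = 62
62 → 6² + 2² = 40
40 → 4² + 0² = 16
16 → 1² + 6² = 37
37 → 3² + 7² = 58
58 → 5² + 8² = 89
89 → 8² + 9² = 145
145 → 1² + 4² + 5² = 42
42 → 4² + 2² = 20
20 → 2² + 0² = 4
4 → 4² = 16  — 16 repeats.
That took 11 steps.

11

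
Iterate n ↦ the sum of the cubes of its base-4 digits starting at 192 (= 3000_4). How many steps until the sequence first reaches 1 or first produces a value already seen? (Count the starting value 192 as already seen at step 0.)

4

192 = (3,0,0,0)_4 → 27
27 = (1,2,3)_4 → 36
36 = (2,1,0)_4 → 9
9 = (2,1)_4 → 9  — 9 repeats.
That took 4 steps.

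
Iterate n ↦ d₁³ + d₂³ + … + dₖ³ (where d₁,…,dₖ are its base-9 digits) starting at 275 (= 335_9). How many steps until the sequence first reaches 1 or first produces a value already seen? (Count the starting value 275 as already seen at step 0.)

275 = (3,3,5)_9 → 3³ + 3³ + 5³ = 179
179 = (2,1,8)_9 → 2³ + 1³ + 8³ = 521
521 = (6,3,8)_9 → 6³ + 3³ + 8³ = 755
755 = (1,0,2,8)_9 → 1³ + 0³ + 2³ + 8³ = 521  — 521 repeats.
That took 4 steps.

4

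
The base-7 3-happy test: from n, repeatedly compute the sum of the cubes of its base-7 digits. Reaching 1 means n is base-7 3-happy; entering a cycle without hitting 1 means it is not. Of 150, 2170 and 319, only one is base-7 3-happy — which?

319

150: 150 → 54 → 126 → 72 → 36 → 126  — repeats 126 (not base-7 3-happy)
2170: 2170 → 232 → 190 → 244 → 496 → 244  — repeats 244 (not base-7 3-happy)
319: 319 → 307 → 433 → 343 → 1  — reaches 1 (base-7 3-happy)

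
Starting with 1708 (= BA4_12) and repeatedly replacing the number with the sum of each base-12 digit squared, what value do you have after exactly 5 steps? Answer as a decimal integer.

1708 = (11,10,4)_12 → 11² + 10² + 4² = 121 + 100 + 16 = 237
237 = (1,7,9)_12 → 1² + 7² + 9² = 1 + 49 + 81 = 131
131 = (10,11)_12 → 10² + 11² = 100 + 121 = 221
221 = (1,6,5)_12 → 1² + 6² + 5² = 1 + 36 + 25 = 62
62 = (5,2)_12 → 5² + 2² = 25 + 4 = 29

29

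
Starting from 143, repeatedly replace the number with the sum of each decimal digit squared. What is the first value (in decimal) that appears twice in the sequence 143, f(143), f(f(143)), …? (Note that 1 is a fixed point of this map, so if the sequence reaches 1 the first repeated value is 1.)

143 → 1² + 4² + 3² = 26
26 → 2² + 6² = 40
40 → 4² + 0² = 16
16 → 1² + 6² = 37
37 → 3² + 7² = 58
58 → 5² + 8² = 89
89 → 8² + 9² = 145
145 → 1² + 4² + 5² = 42
42 → 4² + 2² = 20
20 → 2² + 0² = 4
4 → 4² = 16  — 16 already appeared earlier.

16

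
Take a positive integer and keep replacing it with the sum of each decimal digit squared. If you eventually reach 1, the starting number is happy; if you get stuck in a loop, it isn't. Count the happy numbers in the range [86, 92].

2

86: 86 → 100 → 1  — happy
87: 87 → 113 → 11 → 2 → 4 → 16 → 37 → 58 → 89 → 145 → 42 → 20 → 4  — not happy
88: 88 → 128 → 69 → 117 → 51 → 26 → 40 → 16 → 37 → 58 → 89 → 145 → 42 → 20 → 4 → 16  — not happy
89: 89 → 145 → 42 → 20 → 4 → 16 → 37 → 58 → 89  — not happy
90: 90 → 81 → 65 → 61 → 37 → 58 → 89 → 145 → 42 → 20 → 4 → 16 → 37  — not happy
91: 91 → 82 → 68 → 100 → 1  — happy
92: 92 → 85 → 89 → 145 → 42 → 20 → 4 → 16 → 37 → 58 → 89  — not happy
happy: 86, 91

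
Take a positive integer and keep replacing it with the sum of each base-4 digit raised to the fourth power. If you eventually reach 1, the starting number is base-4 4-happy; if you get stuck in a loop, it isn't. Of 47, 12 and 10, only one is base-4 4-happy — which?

10

47: 47 → 178 → 113 → 83 → 83  — repeats 83 (not base-4 4-happy)
12: 12 → 81 → 3 → 81  — repeats 81 (not base-4 4-happy)
10: 10 → 32 → 16 → 1  — reaches 1 (base-4 4-happy)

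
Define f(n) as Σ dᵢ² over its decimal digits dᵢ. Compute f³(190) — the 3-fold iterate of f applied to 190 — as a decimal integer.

100

190 → 1² + 9² + 0² = 82
82 → 8² + 2² = 68
68 → 6² + 8² = 100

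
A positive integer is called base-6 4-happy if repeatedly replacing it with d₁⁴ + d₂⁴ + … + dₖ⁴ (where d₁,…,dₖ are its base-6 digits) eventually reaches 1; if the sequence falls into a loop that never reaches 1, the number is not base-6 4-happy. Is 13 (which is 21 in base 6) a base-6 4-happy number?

not base-6 4-happy

13 = (2,1)_6 → 2⁴ + 1⁴ = 16 + 1 = 17
17 = (2,5)_6 → 2⁴ + 5⁴ = 16 + 625 = 641
641 = (2,5,4,5)_6 → 2⁴ + 5⁴ + 4⁴ + 5⁴ = 16 + 625 + 256 + 625 = 1522
1522 = (1,1,0,1,4)_6 → 1⁴ + 1⁴ + 0⁴ + 1⁴ + 4⁴ = 1 + 1 + 0 + 1 + 256 = 259
259 = (1,1,1,1)_6 → 1⁴ + 1⁴ + 1⁴ + 1⁴ = 1 + 1 + 1 + 1 = 4
4 = (4)_6 → 4⁴ = 256
256 = (1,1,0,4)_6 → 1⁴ + 1⁴ + 0⁴ + 4⁴ = 1 + 1 + 0 + 256 = 258
258 = (1,1,1,0)_6 → 1⁴ + 1⁴ + 1⁴ + 0⁴ = 1 + 1 + 1 + 0 = 3
3 = (3)_6 → 3⁴ = 81
81 = (2,1,3)_6 → 2⁴ + 1⁴ + 3⁴ = 16 + 1 + 81 = 98
98 = (2,4,2)_6 → 2⁴ + 4⁴ + 2⁴ = 16 + 256 + 16 = 288
288 = (1,2,0,0)_6 → 1⁴ + 2⁴ + 0⁴ + 0⁴ = 1 + 16 + 0 + 0 = 17  — 17 already seen; the sequence cycles without reaching 1.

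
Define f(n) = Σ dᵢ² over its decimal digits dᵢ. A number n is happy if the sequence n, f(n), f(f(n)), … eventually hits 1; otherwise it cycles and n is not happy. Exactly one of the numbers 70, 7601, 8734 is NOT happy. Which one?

8734

70: 70 → 49 → 97 → 130 → 10 → 1  — reaches 1 (happy)
7601: 7601 → 86 → 100 → 1  — reaches 1 (happy)
8734: 8734 → 138 → 74 → 65 → 61 → 37 → 58 → 89 → 145 → 42 → 20 → 4 → 16 → 37  — repeats 37 (not happy)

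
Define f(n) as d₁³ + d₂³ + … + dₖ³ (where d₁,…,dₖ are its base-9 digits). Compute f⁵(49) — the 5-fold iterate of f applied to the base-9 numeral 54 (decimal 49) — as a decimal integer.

409

49 = (5,4)_9 → 5³ + 4³ = 189
189 = (2,3,0)_9 → 2³ + 3³ + 0³ = 35
35 = (3,8)_9 → 3³ + 8³ = 539
539 = (6,5,8)_9 → 6³ + 5³ + 8³ = 853
853 = (1,1,4,7)_9 → 1³ + 1³ + 4³ + 7³ = 409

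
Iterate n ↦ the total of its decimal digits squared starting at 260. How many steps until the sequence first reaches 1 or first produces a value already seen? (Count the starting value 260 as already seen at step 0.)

10

260 → 2² + 6² + 0² = 40
40 → 4² + 0² = 16
16 → 1² + 6² = 37
37 → 3² + 7² = 58
58 → 5² + 8² = 89
89 → 8² + 9² = 145
145 → 1² + 4² + 5² = 42
42 → 4² + 2² = 20
20 → 2² + 0² = 4
4 → 4² = 16  — 16 repeats.
That took 10 steps.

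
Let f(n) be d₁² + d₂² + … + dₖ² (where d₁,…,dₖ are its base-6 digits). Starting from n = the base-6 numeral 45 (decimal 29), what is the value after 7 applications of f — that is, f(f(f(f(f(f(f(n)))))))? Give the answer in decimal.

17

29 = (4,5)_6 → 4² + 5² = 41
41 = (1,0,5)_6 → 1² + 0² + 5² = 26
26 = (4,2)_6 → 4² + 2² = 20
20 = (3,2)_6 → 3² + 2² = 13
13 = (2,1)_6 → 2² + 1² = 5
5 = (5)_6 → 5² = 25
25 = (4,1)_6 → 4² + 1² = 17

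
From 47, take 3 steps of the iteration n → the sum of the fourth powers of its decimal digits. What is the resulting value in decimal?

47 → 4⁴ + 7⁴ = 2657
2657 → 2⁴ + 6⁴ + 5⁴ + 7⁴ = 4338
4338 → 4⁴ + 3⁴ + 3⁴ + 8⁴ = 4514

4514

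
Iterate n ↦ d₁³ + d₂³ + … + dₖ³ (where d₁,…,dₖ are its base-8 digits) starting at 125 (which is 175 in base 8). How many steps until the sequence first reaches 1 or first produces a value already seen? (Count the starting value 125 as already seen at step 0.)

125 = (1,7,5)_8 → 1³ + 7³ + 5³ = 469
469 = (7,2,5)_8 → 7³ + 2³ + 5³ = 476
476 = (7,3,4)_8 → 7³ + 3³ + 4³ = 434
434 = (6,6,2)_8 → 6³ + 6³ + 2³ = 440
440 = (6,7,0)_8 → 6³ + 7³ + 0³ = 559
559 = (1,0,5,7)_8 → 1³ + 0³ + 5³ + 7³ = 469  — 469 repeats.
That took 6 steps.

6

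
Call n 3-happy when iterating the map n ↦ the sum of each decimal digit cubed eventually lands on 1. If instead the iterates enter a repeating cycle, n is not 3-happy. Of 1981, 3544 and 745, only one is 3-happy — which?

1981: 1981 → 1243 → 100 → 1  — reaches 1 (3-happy)
3544: 3544 → 280 → 520 → 133 → 55 → 250 → 133  — repeats 133 (not 3-happy)
745: 745 → 532 → 160 → 217 → 352 → 160  — repeats 160 (not 3-happy)

1981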